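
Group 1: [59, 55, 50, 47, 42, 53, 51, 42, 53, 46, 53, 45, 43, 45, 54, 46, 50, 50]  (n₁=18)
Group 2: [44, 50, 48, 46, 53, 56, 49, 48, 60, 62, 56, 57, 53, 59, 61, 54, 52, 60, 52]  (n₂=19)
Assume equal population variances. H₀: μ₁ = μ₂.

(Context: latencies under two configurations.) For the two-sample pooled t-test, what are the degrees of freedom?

df = n₁ + n₂ − 2 = 18 + 19 − 2 = 35

degrees of freedom = 35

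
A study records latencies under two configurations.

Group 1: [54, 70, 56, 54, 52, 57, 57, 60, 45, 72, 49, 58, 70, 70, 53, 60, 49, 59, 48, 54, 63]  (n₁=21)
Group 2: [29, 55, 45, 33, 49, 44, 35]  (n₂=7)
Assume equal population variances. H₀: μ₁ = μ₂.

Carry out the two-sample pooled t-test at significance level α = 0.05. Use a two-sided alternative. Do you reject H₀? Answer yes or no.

reject H₀: yes

x̄₁=57.619, s₁=7.762, n₁=21
x̄₂=41.429, s₂=9.378, n₂=7
s_p² = [20·7.762² + 6·9.378²]/26 = 66.6410
SE = √(s_p²·(1/21+1/7)) = 3.5628
t = (57.619−41.429)/3.5628 = 4.5443
df = 26
p-value (two-sided) = 0.00011
At α=0.05: p < α → reject H₀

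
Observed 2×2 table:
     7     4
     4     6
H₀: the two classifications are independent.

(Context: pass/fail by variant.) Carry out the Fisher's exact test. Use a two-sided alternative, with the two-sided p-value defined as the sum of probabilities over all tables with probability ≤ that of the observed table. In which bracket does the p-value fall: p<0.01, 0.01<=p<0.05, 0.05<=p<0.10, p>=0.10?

p-value bracket: p>=0.10

Margins: r₁=11, r₂=10, c₁=11, c₂=10, n=21
p_obs = C(11,7)·C(10,4)/C(21,11); sum pmf over tables with pmf ≤ p_obs
p-value (two-sided) = 0.39486
→ bracket: p>=0.10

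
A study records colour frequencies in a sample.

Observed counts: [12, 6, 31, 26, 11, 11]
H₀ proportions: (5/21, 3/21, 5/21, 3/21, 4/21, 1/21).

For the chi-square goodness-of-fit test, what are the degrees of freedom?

degrees of freedom = 5

df = k − 1 = 6 − 1 = 5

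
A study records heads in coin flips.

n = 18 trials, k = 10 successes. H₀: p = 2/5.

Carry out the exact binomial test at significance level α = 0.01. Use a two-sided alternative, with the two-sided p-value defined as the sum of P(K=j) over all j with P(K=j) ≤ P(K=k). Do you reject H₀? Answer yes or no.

Exact binomial: n=18, k=10, p₀=2/5=0.4000
P(X=j) = C(n,j)·p₀^j·(1−p₀)^(n−j); p = Σ P(X=j) over j with P(X=j) ≤ P(X=10)
p-value (two-sided) = 0.22888
At α=0.01: p ≥ α → fail to reject H₀

reject H₀: no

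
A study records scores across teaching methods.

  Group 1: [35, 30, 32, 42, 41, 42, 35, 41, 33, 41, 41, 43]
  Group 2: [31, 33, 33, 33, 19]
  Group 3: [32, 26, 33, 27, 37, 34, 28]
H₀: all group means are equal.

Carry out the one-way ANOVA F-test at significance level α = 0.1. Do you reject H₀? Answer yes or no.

reject H₀: yes

Group means [38.00, 29.80, 31.00], grand mean 34.250
SSB = Σnᵢ(x̄ᵢ−x̄)² = 341.700; SSW = ΣΣ(x−x̄ᵢ)² = 484.800
MSB = 341.700/2 = 170.8500; MSW = 484.800/21 = 23.0857
F = MSB/MSW = 7.4007
df = (2, 21)
p-value (upper-tail) = 0.00369
At α=0.1: p < α → reject H₀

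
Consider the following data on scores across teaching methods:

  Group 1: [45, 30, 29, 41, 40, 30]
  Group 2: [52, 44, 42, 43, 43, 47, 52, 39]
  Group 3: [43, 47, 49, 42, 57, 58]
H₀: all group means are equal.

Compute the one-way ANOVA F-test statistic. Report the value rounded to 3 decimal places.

Group means [35.83, 45.25, 49.33], grand mean 43.650
SSB = Σnᵢ(x̄ᵢ−x̄)² = 580.883; SSW = ΣΣ(x−x̄ᵢ)² = 631.667
MSB = 580.883/2 = 290.4417; MSW = 631.667/17 = 37.1569
F = MSB/MSW = 7.8166
df = (2, 17)

test statistic = 7.817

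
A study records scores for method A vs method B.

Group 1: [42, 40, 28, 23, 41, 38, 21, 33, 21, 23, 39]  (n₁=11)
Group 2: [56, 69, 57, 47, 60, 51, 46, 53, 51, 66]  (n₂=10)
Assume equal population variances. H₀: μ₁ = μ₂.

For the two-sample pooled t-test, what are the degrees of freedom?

df = n₁ + n₂ − 2 = 11 + 10 − 2 = 19

degrees of freedom = 19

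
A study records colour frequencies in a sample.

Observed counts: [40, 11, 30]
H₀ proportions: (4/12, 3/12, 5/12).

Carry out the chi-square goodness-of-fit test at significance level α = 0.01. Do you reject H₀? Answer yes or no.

reject H₀: yes

n = 81; E_i = n·p_i = [27.00, 20.25, 33.75]
χ² = (40−27.00)²/27.00 + (11−20.25)²/20.25 + (30−33.75)²/33.75 = 10.9012
df = 2
p-value (upper-tail) = 0.00429
At α=0.01: p < α → reject H₀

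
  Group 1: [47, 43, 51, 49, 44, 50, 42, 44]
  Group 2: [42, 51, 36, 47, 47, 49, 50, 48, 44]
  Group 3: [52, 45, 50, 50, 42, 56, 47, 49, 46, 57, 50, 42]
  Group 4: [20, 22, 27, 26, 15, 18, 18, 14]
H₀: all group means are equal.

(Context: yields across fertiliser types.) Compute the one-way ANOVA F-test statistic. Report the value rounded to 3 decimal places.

Group means [46.25, 46.00, 48.83, 20.00], grand mean 41.351
SSB = Σnᵢ(x̄ᵢ−x̄)² = 4705.266; SSW = ΣΣ(x−x̄ᵢ)² = 669.167
MSB = 4705.266/3 = 1568.4219; MSW = 669.167/33 = 20.2778
F = MSB/MSW = 77.3468
df = (3, 33)

test statistic = 77.347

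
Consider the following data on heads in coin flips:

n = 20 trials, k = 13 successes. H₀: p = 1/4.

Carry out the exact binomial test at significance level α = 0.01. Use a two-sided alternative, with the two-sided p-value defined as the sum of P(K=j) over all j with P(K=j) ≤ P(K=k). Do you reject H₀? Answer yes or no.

reject H₀: yes

Exact binomial: n=20, k=13, p₀=1/4=0.2500
P(X=j) = C(n,j)·p₀^j·(1−p₀)^(n−j); p = Σ P(X=j) over j with P(X=j) ≤ P(X=13)
p-value (two-sided) = 0.00018
At α=0.01: p < α → reject H₀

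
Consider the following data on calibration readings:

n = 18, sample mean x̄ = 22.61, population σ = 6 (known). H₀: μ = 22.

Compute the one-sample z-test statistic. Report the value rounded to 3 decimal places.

SE = σ/√n = 6/√18 = 1.4142
z = (x̄−μ₀)/SE = (22.61−22)/1.4142 = 0.4313

test statistic = 0.431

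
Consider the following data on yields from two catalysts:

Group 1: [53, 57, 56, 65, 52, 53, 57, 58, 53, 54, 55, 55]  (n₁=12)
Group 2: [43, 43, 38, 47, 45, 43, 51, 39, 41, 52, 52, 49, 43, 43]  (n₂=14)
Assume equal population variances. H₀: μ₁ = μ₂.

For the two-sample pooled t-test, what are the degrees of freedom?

degrees of freedom = 24

df = n₁ + n₂ − 2 = 12 + 14 − 2 = 24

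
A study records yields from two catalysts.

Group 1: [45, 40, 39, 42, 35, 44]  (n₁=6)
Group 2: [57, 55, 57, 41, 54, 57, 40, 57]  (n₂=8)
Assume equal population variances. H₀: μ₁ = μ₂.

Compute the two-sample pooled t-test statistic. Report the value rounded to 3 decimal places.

test statistic = -3.474

x̄₁=40.833, s₁=3.656, n₁=6
x̄₂=52.250, s₂=7.344, n₂=8
s_p² = [5·3.656² + 7·7.344²]/12 = 37.0278
SE = √(s_p²·(1/6+1/8)) = 3.2863
t = (40.833−52.250)/3.2863 = -3.4740
df = 12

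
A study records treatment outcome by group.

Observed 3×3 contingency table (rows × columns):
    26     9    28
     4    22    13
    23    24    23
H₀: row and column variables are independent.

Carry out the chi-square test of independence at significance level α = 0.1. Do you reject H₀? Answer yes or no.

Row totals [63, 39, 70], col totals [53, 55, 64], n=172
χ² = (26−19.41)²/19.41 + (9−20.15)²/20.15 + (28−23.44)²/23.44 + (4−12.02)²/12.02 + (22−12.47)²/12.47 + (13−14.51)²/14.51 + (23−21.57)²/21.57 + (24−22.38)²/22.38 + (23−26.05)²/26.05 = 22.6430
df = 4
p-value (upper-tail) = 0.00015
At α=0.1: p < α → reject H₀

reject H₀: yes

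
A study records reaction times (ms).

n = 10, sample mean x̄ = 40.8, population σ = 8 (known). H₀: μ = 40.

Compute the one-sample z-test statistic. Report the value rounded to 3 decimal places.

SE = σ/√n = 8/√10 = 2.5298
z = (x̄−μ₀)/SE = (40.8−40)/2.5298 = 0.3162

test statistic = 0.316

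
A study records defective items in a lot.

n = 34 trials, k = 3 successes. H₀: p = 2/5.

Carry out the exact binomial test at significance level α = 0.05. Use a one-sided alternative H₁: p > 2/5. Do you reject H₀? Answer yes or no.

reject H₀: no

Exact binomial: n=34, k=3, p₀=2/5=0.4000
P(X≥3) from Σ C(n,i)·p₀^i·(1−p₀)^(n−i)
p-value (one-sided, H₁ greater) = 0.99999
At α=0.05: p ≥ α → fail to reject H₀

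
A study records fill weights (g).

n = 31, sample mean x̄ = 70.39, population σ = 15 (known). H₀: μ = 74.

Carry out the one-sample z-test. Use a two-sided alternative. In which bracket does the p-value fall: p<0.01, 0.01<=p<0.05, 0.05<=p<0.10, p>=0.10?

SE = σ/√n = 15/√31 = 2.6941
z = (x̄−μ₀)/SE = (70.39−74)/2.6941 = -1.3400
p-value (two-sided) = 0.18025
→ bracket: p>=0.10

p-value bracket: p>=0.10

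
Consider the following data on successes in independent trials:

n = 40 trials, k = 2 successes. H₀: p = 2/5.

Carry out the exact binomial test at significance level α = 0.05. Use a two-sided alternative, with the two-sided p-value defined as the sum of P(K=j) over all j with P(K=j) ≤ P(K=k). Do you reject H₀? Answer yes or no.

reject H₀: yes

Exact binomial: n=40, k=2, p₀=2/5=0.4000
P(X=j) = C(n,j)·p₀^j·(1−p₀)^(n−j); p = Σ P(X=j) over j with P(X=j) ≤ P(X=2)
p-value (two-sided) = 0.00000
At α=0.05: p < α → reject H₀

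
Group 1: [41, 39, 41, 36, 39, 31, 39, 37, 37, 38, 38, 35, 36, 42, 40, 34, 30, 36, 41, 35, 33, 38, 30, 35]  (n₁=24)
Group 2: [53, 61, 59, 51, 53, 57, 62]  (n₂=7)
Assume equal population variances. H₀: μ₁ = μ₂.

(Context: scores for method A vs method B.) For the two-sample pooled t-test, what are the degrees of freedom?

df = n₁ + n₂ − 2 = 24 + 7 − 2 = 29

degrees of freedom = 29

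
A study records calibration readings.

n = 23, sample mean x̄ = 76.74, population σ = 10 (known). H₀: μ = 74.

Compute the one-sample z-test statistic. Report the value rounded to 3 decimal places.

test statistic = 1.314

SE = σ/√n = 10/√23 = 2.0851
z = (x̄−μ₀)/SE = (76.74−74)/2.0851 = 1.3141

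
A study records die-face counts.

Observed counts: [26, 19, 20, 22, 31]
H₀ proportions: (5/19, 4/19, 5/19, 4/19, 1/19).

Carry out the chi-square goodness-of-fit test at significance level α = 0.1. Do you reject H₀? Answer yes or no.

n = 118; E_i = n·p_i = [31.05, 24.84, 31.05, 24.84, 6.21]
χ² = (26−31.05)²/31.05 + (19−24.84)²/24.84 + (20−31.05)²/31.05 + (22−24.84)²/24.84 + (31−6.21)²/6.21 = 105.4030
df = 4
p-value (upper-tail) = 0.00000
At α=0.1: p < α → reject H₀

reject H₀: yes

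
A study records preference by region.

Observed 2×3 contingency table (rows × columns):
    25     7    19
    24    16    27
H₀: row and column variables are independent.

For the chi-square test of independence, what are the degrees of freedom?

degrees of freedom = 2

df = (r−1)(c−1) = (2−1)·(3−1) = 2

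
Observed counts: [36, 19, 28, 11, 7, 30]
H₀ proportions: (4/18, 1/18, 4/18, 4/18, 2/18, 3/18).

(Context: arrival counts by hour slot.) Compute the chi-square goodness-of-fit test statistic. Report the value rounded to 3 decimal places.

n = 131; E_i = n·p_i = [29.11, 7.28, 29.11, 29.11, 14.56, 21.83]
χ² = (36−29.11)²/29.11 + (19−7.28)²/7.28 + (28−29.11)²/29.11 + (11−29.11)²/29.11 + (7−14.56)²/14.56 + (30−21.83)²/21.83 = 38.7977
df = 5

test statistic = 38.798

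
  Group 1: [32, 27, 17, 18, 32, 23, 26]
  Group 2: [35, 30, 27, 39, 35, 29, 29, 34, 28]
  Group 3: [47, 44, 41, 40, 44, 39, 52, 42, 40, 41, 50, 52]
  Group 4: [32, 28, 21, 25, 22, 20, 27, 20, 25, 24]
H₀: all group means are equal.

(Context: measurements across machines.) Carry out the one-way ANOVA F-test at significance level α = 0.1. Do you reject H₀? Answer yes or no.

reject H₀: yes

Group means [25.00, 31.78, 44.33, 24.40], grand mean 32.553
SSB = Σnᵢ(x̄ᵢ−x̄)² = 2734.773; SSW = ΣΣ(x−x̄ᵢ)² = 738.622
MSB = 2734.773/3 = 911.5908; MSW = 738.622/34 = 21.7242
F = MSB/MSW = 41.9620
df = (3, 34)
p-value (upper-tail) = 0.00000
At α=0.1: p < α → reject H₀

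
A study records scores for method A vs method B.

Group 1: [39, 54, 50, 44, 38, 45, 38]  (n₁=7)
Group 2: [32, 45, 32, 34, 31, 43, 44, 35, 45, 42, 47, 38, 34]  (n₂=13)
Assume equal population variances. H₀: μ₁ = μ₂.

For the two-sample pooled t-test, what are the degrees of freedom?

df = n₁ + n₂ − 2 = 7 + 13 − 2 = 18

degrees of freedom = 18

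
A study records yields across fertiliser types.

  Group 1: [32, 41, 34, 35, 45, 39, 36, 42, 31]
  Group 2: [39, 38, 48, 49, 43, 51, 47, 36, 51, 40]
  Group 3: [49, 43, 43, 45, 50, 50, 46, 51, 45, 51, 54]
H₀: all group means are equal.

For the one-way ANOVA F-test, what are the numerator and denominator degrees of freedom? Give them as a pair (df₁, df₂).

degrees of freedom = [2, 27]

k = 3 groups, N = 30 total
df = (k−1, N−k) = (3−1, 30−3) = (2, 27)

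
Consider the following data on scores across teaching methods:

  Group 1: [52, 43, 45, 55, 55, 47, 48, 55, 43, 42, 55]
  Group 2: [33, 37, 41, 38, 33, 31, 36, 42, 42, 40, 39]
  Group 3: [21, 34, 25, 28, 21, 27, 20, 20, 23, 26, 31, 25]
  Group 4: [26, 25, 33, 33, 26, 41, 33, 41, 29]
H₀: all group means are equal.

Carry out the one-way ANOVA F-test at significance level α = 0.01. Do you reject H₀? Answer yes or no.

reject H₀: yes

Group means [49.09, 37.45, 25.08, 31.89], grand mean 35.814
SSB = Σnᵢ(x̄ᵢ−x̄)² = 3489.070; SSW = ΣΣ(x−x̄ᵢ)² = 953.442
MSB = 3489.070/3 = 1163.0232; MSW = 953.442/39 = 24.4472
F = MSB/MSW = 47.5728
df = (3, 39)
p-value (upper-tail) = 0.00000
At α=0.01: p < α → reject H₀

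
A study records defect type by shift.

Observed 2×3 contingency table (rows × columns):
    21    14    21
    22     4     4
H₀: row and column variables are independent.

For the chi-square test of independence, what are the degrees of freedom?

degrees of freedom = 2

df = (r−1)(c−1) = (2−1)·(3−1) = 2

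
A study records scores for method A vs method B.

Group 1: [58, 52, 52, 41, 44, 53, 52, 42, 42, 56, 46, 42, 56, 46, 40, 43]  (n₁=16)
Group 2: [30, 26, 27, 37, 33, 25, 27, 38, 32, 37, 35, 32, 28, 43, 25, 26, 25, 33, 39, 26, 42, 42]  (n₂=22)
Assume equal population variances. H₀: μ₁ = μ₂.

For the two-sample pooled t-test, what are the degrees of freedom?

df = n₁ + n₂ − 2 = 16 + 22 − 2 = 36

degrees of freedom = 36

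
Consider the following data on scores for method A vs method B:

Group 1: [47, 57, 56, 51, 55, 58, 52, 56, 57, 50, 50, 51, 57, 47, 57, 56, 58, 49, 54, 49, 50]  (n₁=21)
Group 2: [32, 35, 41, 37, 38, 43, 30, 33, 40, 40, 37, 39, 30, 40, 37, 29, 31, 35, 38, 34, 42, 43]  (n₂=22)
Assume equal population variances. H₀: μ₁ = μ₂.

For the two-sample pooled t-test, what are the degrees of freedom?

degrees of freedom = 41

df = n₁ + n₂ − 2 = 21 + 22 − 2 = 41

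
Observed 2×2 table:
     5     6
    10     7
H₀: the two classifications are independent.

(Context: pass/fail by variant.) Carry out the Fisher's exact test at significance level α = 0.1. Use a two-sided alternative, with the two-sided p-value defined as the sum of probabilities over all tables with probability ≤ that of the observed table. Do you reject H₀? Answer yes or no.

reject H₀: no

Margins: r₁=11, r₂=17, c₁=15, c₂=13, n=28
p_obs = C(11,5)·C(17,10)/C(28,15); sum pmf over tables with pmf ≤ p_obs
p-value (two-sided) = 0.70004
At α=0.1: p ≥ α → fail to reject H₀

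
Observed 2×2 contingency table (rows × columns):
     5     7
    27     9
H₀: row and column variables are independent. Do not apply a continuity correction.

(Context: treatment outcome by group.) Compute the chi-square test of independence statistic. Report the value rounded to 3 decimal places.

test statistic = 4.500

Row totals [12, 36], col totals [32, 16], n=48
χ² = (5−8.00)²/8.00 + (7−4.00)²/4.00 + (27−24.00)²/24.00 + (9−12.00)²/12.00 = 4.5000
df = 1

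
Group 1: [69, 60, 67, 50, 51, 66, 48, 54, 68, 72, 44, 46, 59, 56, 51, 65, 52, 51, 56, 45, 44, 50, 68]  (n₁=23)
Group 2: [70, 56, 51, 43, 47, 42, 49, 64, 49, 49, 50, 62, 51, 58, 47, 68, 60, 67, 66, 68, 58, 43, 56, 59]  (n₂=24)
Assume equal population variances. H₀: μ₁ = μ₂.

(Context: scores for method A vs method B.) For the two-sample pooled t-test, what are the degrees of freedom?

df = n₁ + n₂ − 2 = 23 + 24 − 2 = 45

degrees of freedom = 45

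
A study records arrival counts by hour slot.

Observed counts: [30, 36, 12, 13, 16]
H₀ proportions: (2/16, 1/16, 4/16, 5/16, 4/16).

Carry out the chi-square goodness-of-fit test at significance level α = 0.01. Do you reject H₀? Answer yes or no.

reject H₀: yes

n = 107; E_i = n·p_i = [13.38, 6.69, 26.75, 33.44, 26.75]
χ² = (30−13.38)²/13.38 + (36−6.69)²/6.69 + (12−26.75)²/26.75 + (13−33.44)²/33.44 + (16−26.75)²/26.75 = 174.0916
df = 4
p-value (upper-tail) = 0.00000
At α=0.01: p < α → reject H₀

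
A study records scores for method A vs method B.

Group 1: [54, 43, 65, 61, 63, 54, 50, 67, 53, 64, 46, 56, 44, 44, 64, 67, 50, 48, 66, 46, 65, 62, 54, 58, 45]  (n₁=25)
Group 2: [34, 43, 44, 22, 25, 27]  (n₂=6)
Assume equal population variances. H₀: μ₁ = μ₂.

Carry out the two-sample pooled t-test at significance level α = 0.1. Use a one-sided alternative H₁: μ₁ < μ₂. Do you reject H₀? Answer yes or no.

reject H₀: no

x̄₁=55.560, s₁=8.357, n₁=25
x̄₂=32.500, s₂=9.397, n₂=6
s_p² = [24·8.357² + 5·9.397²]/29 = 73.0228
SE = √(s_p²·(1/25+1/6)) = 3.8848
t = (55.560−32.500)/3.8848 = 5.9360
df = 29
p-value (one-sided, H₁ less) = 1.00000
At α=0.1: p ≥ α → fail to reject H₀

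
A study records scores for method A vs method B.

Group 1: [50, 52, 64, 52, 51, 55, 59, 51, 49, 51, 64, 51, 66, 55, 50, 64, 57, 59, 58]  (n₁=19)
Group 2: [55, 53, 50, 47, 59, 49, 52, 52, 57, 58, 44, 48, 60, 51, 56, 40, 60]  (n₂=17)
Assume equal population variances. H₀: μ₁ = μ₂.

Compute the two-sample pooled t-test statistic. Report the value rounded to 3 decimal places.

x̄₁=55.684, s₁=5.618, n₁=19
x̄₂=52.412, s₂=5.723, n₂=17
s_p² = [18·5.618² + 16·5.723²]/34 = 32.1242
SE = √(s_p²·(1/19+1/17)) = 1.8922
t = (55.684−52.412)/1.8922 = 1.7294
df = 34

test statistic = 1.729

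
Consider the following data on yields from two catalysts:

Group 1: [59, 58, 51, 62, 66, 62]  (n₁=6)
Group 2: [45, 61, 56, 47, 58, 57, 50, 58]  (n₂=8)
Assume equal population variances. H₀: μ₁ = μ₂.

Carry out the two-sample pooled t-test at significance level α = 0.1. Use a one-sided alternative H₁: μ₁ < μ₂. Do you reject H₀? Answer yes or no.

reject H₀: no

x̄₁=59.667, s₁=5.086, n₁=6
x̄₂=54.000, s₂=5.855, n₂=8
s_p² = [5·5.086² + 7·5.855²]/12 = 30.7778
SE = √(s_p²·(1/6+1/8)) = 2.9961
t = (59.667−54.000)/2.9961 = 1.8913
df = 12
p-value (one-sided, H₁ less) = 0.95852
At α=0.1: p ≥ α → fail to reject H₀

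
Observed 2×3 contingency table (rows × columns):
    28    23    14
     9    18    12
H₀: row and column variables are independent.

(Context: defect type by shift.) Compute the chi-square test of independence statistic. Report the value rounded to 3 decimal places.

Row totals [65, 39], col totals [37, 41, 26], n=104
χ² = (28−23.12)²/23.12 + (23−25.62)²/25.62 + (14−16.25)²/16.25 + (9−13.88)²/13.88 + (18−15.38)²/15.38 + (12−9.75)²/9.75 = 4.2884
df = 2

test statistic = 4.288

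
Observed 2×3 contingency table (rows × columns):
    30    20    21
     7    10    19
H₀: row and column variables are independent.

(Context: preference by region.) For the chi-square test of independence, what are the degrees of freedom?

df = (r−1)(c−1) = (2−1)·(3−1) = 2

degrees of freedom = 2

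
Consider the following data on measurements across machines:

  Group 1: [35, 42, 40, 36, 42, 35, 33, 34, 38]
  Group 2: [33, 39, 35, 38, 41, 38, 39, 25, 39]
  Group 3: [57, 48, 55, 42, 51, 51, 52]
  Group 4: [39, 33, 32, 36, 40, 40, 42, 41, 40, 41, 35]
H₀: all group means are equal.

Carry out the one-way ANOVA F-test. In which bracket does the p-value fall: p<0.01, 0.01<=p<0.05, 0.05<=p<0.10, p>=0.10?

Group means [37.22, 36.33, 50.86, 38.09], grand mean 39.917
SSB = Σnᵢ(x̄ᵢ−x̄)² = 1055.428; SSW = ΣΣ(x−x̄ᵢ)² = 547.322
MSB = 1055.428/3 = 351.8094; MSW = 547.322/32 = 17.1038
F = MSB/MSW = 20.5691
df = (3, 32)
p-value (upper-tail) = 0.00000
→ bracket: p<0.01

p-value bracket: p<0.01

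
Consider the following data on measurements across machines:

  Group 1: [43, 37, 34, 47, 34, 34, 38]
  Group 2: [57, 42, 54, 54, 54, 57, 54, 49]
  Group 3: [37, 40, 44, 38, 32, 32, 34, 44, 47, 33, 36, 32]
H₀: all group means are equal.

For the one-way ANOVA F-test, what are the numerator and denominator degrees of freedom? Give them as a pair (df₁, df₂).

k = 3 groups, N = 27 total
df = (k−1, N−k) = (3−1, 27−3) = (2, 24)

degrees of freedom = [2, 24]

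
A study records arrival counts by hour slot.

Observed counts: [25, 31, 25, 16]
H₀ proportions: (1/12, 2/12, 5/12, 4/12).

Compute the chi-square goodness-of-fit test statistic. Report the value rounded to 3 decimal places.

test statistic = 63.144

n = 97; E_i = n·p_i = [8.08, 16.17, 40.42, 32.33]
χ² = (25−8.08)²/8.08 + (31−16.17)²/16.17 + (25−40.42)²/40.42 + (16−32.33)²/32.33 = 63.1443
df = 3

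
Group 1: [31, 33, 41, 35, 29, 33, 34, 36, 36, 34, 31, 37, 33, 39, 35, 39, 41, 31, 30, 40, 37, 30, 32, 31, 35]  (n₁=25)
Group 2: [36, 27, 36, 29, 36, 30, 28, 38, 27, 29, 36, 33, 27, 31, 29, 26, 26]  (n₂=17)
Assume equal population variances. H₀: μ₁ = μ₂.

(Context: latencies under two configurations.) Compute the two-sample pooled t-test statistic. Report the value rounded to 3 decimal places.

x̄₁=34.520, s₁=3.572, n₁=25
x̄₂=30.824, s₂=4.127, n₂=17
s_p² = [24·3.572² + 16·4.127²]/40 = 14.4678
SE = √(s_p²·(1/25+1/17)) = 1.1957
t = (34.520−30.824)/1.1957 = 3.0914
df = 40

test statistic = 3.091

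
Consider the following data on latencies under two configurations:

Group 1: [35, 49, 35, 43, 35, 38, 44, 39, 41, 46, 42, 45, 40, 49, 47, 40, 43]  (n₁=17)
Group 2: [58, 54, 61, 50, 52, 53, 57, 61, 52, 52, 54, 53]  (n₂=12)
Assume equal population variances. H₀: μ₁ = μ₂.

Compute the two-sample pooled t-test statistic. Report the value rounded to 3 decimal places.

test statistic = -8.125

x̄₁=41.824, s₁=4.572, n₁=17
x̄₂=54.750, s₂=3.646, n₂=12
s_p² = [16·4.572² + 11·3.646²]/27 = 17.8045
SE = √(s_p²·(1/17+1/12)) = 1.5909
t = (41.824−54.750)/1.5909 = -8.1252
df = 27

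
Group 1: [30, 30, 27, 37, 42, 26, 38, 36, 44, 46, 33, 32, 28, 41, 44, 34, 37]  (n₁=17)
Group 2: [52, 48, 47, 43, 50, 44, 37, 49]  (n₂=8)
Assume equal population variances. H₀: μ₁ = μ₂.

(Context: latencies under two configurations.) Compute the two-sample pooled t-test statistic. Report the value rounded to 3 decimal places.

x̄₁=35.588, s₁=6.315, n₁=17
x̄₂=46.250, s₂=4.773, n₂=8
s_p² = [16·6.315² + 7·4.773²]/23 = 34.6790
SE = √(s_p²·(1/17+1/8)) = 2.5248
t = (35.588−46.250)/2.5248 = -4.2227
df = 23

test statistic = -4.223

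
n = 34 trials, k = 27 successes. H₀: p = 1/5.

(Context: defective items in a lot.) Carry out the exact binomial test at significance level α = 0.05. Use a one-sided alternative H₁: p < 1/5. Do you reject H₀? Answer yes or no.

reject H₀: no

Exact binomial: n=34, k=27, p₀=1/5=0.2000
P(X≤27) from Σ C(n,i)·p₀^i·(1−p₀)^(n−i)
p-value (one-sided, H₁ less) = 1.00000
At α=0.05: p ≥ α → fail to reject H₀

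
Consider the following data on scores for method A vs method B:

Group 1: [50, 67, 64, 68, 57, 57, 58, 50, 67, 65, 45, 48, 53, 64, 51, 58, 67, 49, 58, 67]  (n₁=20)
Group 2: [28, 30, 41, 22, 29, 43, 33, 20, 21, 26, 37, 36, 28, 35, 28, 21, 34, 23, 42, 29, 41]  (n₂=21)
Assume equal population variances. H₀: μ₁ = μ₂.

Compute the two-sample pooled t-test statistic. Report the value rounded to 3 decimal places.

test statistic = 11.705

x̄₁=58.150, s₁=7.604, n₁=20
x̄₂=30.810, s₂=7.353, n₂=21
s_p² = [19·7.604² + 20·7.353²]/39 = 55.8920
SE = √(s_p²·(1/20+1/21)) = 2.3358
t = (58.150−30.810)/2.3358 = 11.7048
df = 39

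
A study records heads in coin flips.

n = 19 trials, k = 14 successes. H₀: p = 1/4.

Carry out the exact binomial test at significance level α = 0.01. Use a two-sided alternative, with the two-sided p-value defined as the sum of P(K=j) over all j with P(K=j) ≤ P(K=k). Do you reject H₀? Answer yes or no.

reject H₀: yes

Exact binomial: n=19, k=14, p₀=1/4=0.2500
P(X=j) = C(n,j)·p₀^j·(1−p₀)^(n−j); p = Σ P(X=j) over j with P(X=j) ≤ P(X=14)
p-value (two-sided) = 0.00001
At α=0.01: p < α → reject H₀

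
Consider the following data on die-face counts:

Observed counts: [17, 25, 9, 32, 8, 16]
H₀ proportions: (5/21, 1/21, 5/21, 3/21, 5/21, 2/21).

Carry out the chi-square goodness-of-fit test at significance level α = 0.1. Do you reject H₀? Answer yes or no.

n = 107; E_i = n·p_i = [25.48, 5.10, 25.48, 15.29, 25.48, 10.19]
χ² = (17−25.48)²/25.48 + (25−5.10)²/5.10 + (9−25.48)²/25.48 + (32−15.29)²/15.29 + (8−25.48)²/25.48 + (16−10.19)²/10.19 = 124.8112
df = 5
p-value (upper-tail) = 0.00000
At α=0.1: p < α → reject H₀

reject H₀: yes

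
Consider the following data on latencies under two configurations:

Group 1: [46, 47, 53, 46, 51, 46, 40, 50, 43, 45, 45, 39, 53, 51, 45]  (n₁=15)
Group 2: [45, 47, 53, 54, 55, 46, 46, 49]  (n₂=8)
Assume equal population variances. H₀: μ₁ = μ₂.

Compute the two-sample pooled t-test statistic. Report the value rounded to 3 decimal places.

x̄₁=46.667, s₁=4.271, n₁=15
x̄₂=49.375, s₂=4.033, n₂=8
s_p² = [14·4.271² + 7·4.033²]/21 = 17.5813
SE = √(s_p²·(1/15+1/8)) = 1.8357
t = (46.667−49.375)/1.8357 = -1.4754
df = 21

test statistic = -1.475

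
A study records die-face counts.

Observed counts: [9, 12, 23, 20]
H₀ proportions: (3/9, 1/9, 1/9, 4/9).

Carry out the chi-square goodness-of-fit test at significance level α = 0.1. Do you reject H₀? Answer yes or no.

reject H₀: yes

n = 64; E_i = n·p_i = [21.33, 7.11, 7.11, 28.44]
χ² = (9−21.33)²/21.33 + (12−7.11)²/7.11 + (23−7.11)²/7.11 + (20−28.44)²/28.44 = 48.5000
df = 3
p-value (upper-tail) = 0.00000
At α=0.1: p < α → reject H₀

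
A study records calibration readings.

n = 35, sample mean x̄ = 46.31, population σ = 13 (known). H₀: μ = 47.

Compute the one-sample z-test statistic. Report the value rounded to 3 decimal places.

SE = σ/√n = 13/√35 = 2.1974
z = (x̄−μ₀)/SE = (46.31−47)/2.1974 = -0.3140

test statistic = -0.314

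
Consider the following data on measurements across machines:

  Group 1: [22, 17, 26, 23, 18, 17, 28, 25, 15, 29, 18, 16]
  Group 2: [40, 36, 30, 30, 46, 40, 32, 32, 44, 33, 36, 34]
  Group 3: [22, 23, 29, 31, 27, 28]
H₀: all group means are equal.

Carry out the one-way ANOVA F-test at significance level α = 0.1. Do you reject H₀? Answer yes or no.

Group means [21.17, 36.08, 26.67], grand mean 28.233
SSB = Σnᵢ(x̄ᵢ−x̄)² = 1353.450; SSW = ΣΣ(x−x̄ᵢ)² = 643.917
MSB = 1353.450/2 = 676.7250; MSW = 643.917/27 = 23.8488
F = MSB/MSW = 28.3757
df = (2, 27)
p-value (upper-tail) = 0.00000
At α=0.1: p < α → reject H₀

reject H₀: yes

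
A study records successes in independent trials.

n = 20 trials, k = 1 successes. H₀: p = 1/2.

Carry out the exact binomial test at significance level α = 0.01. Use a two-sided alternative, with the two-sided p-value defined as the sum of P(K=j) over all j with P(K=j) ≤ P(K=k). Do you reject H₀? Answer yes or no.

reject H₀: yes

Exact binomial: n=20, k=1, p₀=1/2=0.5000
P(X=j) = C(n,j)·p₀^j·(1−p₀)^(n−j); p = Σ P(X=j) over j with P(X=j) ≤ P(X=1)
p-value (two-sided) = 0.00004
At α=0.01: p < α → reject H₀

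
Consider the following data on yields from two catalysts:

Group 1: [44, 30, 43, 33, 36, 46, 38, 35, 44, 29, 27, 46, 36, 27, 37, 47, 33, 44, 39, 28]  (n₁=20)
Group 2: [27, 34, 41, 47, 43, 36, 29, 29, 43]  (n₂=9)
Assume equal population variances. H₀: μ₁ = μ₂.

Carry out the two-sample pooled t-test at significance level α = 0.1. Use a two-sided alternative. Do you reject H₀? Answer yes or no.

reject H₀: no

x̄₁=37.100, s₁=6.813, n₁=20
x̄₂=36.556, s₂=7.282, n₂=9
s_p² = [19·6.813² + 8·7.282²]/27 = 48.3712
SE = √(s_p²·(1/20+1/9)) = 2.7916
t = (37.100−36.556)/2.7916 = 0.1950
df = 27
p-value (two-sided) = 0.84683
At α=0.1: p ≥ α → fail to reject H₀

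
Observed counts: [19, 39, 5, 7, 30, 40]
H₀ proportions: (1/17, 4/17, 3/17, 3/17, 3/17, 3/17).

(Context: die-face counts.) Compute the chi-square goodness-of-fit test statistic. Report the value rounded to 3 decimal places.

n = 140; E_i = n·p_i = [8.24, 32.94, 24.71, 24.71, 24.71, 24.71]
χ² = (19−8.24)²/8.24 + (39−32.94)²/32.94 + (5−24.71)²/24.71 + (7−24.71)²/24.71 + (30−24.71)²/24.71 + (40−24.71)²/24.71 = 54.1946
df = 5

test statistic = 54.195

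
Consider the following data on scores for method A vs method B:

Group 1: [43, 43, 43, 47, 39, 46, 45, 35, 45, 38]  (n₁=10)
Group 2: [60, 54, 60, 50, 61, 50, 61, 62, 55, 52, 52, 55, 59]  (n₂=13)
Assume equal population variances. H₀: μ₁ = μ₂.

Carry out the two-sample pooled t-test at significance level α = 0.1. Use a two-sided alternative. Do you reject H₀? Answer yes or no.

reject H₀: yes

x̄₁=42.400, s₁=3.864, n₁=10
x̄₂=56.231, s₂=4.438, n₂=13
s_p² = [9·3.864² + 12·4.438²]/21 = 17.6527
SE = √(s_p²·(1/10+1/13)) = 1.7673
t = (42.400−56.231)/1.7673 = -7.8261
df = 21
p-value (two-sided) = 0.00000
At α=0.1: p < α → reject H₀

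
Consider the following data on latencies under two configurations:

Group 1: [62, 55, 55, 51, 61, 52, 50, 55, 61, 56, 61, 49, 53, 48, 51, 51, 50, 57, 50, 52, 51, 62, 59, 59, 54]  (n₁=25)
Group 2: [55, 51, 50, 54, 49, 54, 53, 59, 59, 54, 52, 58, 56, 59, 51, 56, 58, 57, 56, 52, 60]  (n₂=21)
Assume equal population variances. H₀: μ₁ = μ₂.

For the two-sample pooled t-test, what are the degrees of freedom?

df = n₁ + n₂ − 2 = 25 + 21 − 2 = 44

degrees of freedom = 44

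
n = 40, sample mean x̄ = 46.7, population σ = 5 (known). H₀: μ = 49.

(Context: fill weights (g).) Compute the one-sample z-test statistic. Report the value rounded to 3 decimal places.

SE = σ/√n = 5/√40 = 0.7906
z = (x̄−μ₀)/SE = (46.7−49)/0.7906 = -2.9093

test statistic = -2.909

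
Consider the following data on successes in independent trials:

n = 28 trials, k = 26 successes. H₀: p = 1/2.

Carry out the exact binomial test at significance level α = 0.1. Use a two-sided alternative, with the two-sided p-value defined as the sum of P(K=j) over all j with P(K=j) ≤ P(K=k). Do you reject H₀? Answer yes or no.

Exact binomial: n=28, k=26, p₀=1/2=0.5000
P(X=j) = C(n,j)·p₀^j·(1−p₀)^(n−j); p = Σ P(X=j) over j with P(X=j) ≤ P(X=26)
p-value (two-sided) = 0.00000
At α=0.1: p < α → reject H₀

reject H₀: yes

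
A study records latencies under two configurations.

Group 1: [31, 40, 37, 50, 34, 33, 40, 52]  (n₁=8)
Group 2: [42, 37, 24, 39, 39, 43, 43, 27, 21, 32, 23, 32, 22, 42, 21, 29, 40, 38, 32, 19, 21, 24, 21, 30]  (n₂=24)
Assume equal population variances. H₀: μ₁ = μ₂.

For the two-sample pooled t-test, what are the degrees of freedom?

df = n₁ + n₂ − 2 = 8 + 24 − 2 = 30

degrees of freedom = 30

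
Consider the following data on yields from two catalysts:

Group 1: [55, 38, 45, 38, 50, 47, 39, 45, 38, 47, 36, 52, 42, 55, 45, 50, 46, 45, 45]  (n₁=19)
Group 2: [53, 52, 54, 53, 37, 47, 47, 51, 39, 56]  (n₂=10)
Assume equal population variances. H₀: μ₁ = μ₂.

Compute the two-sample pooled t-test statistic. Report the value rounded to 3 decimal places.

test statistic = -1.614

x̄₁=45.158, s₁=5.679, n₁=19
x̄₂=48.900, s₂=6.420, n₂=10
s_p² = [18·5.679² + 9·6.420²]/27 = 35.2380
SE = √(s_p²·(1/19+1/10)) = 2.3191
t = (45.158−48.900)/2.3191 = -1.6136
df = 27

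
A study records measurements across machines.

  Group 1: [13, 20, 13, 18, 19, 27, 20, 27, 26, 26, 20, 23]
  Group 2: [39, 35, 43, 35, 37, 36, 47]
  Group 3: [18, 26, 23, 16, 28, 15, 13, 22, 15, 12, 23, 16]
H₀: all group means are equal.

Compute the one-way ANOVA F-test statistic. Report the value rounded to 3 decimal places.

Group means [21.00, 38.86, 18.92], grand mean 24.226
SSB = Σnᵢ(x̄ᵢ−x̄)² = 1961.646; SSW = ΣΣ(x−x̄ᵢ)² = 701.774
MSB = 1961.646/2 = 980.8228; MSW = 701.774/28 = 25.0634
F = MSB/MSW = 39.1337
df = (2, 28)

test statistic = 39.134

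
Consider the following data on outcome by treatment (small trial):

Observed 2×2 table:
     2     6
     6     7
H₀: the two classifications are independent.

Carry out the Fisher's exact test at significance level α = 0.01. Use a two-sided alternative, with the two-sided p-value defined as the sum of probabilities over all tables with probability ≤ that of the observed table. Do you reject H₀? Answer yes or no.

reject H₀: no

Margins: r₁=8, r₂=13, c₁=8, c₂=13, n=21
p_obs = C(8,2)·C(13,6)/C(21,8); sum pmf over tables with pmf ≤ p_obs
p-value (two-sided) = 0.39986
At α=0.01: p ≥ α → fail to reject H₀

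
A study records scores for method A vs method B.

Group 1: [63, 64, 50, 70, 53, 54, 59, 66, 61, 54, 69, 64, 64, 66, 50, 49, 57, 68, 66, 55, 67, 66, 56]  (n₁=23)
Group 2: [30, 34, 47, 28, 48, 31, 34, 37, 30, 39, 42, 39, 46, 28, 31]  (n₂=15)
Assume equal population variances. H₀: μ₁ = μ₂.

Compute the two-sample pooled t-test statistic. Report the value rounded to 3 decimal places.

test statistic = 10.741

x̄₁=60.478, s₁=6.687, n₁=23
x̄₂=36.267, s₂=6.954, n₂=15
s_p² = [22·6.687² + 14·6.954²]/36 = 46.1298
SE = √(s_p²·(1/23+1/15)) = 2.2541
t = (60.478−36.267)/2.2541 = 10.7411
df = 36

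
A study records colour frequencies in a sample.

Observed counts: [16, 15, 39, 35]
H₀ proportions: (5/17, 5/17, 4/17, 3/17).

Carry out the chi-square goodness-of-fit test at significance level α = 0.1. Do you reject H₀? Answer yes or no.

reject H₀: yes

n = 105; E_i = n·p_i = [30.88, 30.88, 24.71, 18.53]
χ² = (16−30.88)²/30.88 + (15−30.88)²/30.88 + (39−24.71)²/24.71 + (35−18.53)²/18.53 = 38.2506
df = 3
p-value (upper-tail) = 0.00000
At α=0.1: p < α → reject H₀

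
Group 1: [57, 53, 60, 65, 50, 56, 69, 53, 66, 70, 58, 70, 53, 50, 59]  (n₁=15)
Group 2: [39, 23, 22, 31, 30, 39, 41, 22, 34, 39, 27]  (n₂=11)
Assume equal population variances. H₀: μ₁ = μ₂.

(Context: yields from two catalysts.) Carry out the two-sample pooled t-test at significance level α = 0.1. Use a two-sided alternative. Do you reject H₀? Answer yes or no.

reject H₀: yes

x̄₁=59.267, s₁=7.126, n₁=15
x̄₂=31.545, s₂=7.353, n₂=11
s_p² = [14·7.126² + 10·7.353²]/24 = 52.1525
SE = √(s_p²·(1/15+1/11)) = 2.8667
t = (59.267−31.545)/2.8667 = 9.6701
df = 24
p-value (two-sided) = 0.00000
At α=0.1: p < α → reject H₀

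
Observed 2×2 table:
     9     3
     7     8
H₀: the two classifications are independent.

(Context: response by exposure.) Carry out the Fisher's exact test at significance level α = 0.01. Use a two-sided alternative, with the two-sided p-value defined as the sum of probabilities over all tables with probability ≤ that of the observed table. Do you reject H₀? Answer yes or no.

Margins: r₁=12, r₂=15, c₁=16, c₂=11, n=27
p_obs = C(12,9)·C(15,7)/C(27,16); sum pmf over tables with pmf ≤ p_obs
p-value (two-sided) = 0.23883
At α=0.01: p ≥ α → fail to reject H₀

reject H₀: no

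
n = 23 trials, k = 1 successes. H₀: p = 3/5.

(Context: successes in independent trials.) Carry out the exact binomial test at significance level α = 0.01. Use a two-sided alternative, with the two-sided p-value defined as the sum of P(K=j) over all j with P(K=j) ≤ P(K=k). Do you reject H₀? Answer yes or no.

Exact binomial: n=23, k=1, p₀=3/5=0.6000
P(X=j) = C(n,j)·p₀^j·(1−p₀)^(n−j); p = Σ P(X=j) over j with P(X=j) ≤ P(X=1)
p-value (two-sided) = 0.00000
At α=0.01: p < α → reject H₀

reject H₀: yes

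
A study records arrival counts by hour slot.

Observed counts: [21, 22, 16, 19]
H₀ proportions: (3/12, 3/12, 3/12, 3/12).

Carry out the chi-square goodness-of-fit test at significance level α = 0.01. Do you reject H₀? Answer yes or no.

reject H₀: no

n = 78; E_i = n·p_i = [19.50, 19.50, 19.50, 19.50]
χ² = (21−19.50)²/19.50 + (22−19.50)²/19.50 + (16−19.50)²/19.50 + (19−19.50)²/19.50 = 1.0769
df = 3
p-value (upper-tail) = 0.78265
At α=0.01: p ≥ α → fail to reject H₀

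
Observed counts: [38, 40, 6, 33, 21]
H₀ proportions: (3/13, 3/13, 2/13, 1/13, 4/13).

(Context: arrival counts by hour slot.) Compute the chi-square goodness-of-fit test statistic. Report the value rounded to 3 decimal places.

n = 138; E_i = n·p_i = [31.85, 31.85, 21.23, 10.62, 42.46]
χ² = (38−31.85)²/31.85 + (40−31.85)²/31.85 + (6−21.23)²/21.23 + (33−10.62)²/10.62 + (21−42.46)²/42.46 = 72.2530
df = 4

test statistic = 72.253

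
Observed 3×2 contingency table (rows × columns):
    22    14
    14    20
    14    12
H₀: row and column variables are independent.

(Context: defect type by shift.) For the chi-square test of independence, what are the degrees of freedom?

degrees of freedom = 2

df = (r−1)(c−1) = (3−1)·(2−1) = 2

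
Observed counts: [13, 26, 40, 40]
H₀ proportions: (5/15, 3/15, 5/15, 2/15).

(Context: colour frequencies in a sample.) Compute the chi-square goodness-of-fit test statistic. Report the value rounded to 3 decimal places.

test statistic = 54.840

n = 119; E_i = n·p_i = [39.67, 23.80, 39.67, 15.87]
χ² = (13−39.67)²/39.67 + (26−23.80)²/23.80 + (40−39.67)²/39.67 + (40−15.87)²/15.87 = 54.8403
df = 3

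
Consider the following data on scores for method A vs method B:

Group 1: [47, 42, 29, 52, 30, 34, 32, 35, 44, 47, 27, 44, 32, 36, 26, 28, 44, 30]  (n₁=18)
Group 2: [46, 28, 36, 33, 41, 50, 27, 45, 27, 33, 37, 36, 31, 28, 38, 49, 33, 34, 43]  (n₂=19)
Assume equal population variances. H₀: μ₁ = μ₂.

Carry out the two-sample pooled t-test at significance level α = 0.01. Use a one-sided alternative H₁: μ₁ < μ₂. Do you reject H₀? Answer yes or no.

x̄₁=36.611, s₁=8.125, n₁=18
x̄₂=36.579, s₂=7.321, n₂=19
s_p² = [17·8.125² + 18·7.321²]/35 = 59.6260
SE = √(s_p²·(1/18+1/19)) = 2.5398
t = (36.611−36.579)/2.5398 = 0.0127
df = 35
p-value (one-sided, H₁ less) = 0.50502
At α=0.01: p ≥ α → fail to reject H₀

reject H₀: no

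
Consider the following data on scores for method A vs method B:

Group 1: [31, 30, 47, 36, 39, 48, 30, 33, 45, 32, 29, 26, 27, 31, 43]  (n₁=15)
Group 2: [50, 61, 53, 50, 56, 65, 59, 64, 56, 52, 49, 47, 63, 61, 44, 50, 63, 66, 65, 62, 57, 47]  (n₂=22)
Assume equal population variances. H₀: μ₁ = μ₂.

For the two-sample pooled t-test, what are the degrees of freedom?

degrees of freedom = 35

df = n₁ + n₂ − 2 = 15 + 22 − 2 = 35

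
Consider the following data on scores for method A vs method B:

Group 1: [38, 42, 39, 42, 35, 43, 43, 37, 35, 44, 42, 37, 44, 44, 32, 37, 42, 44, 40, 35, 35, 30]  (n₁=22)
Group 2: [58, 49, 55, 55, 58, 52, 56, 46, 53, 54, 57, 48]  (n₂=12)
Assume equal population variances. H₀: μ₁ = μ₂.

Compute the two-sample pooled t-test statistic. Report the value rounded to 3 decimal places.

test statistic = -9.640

x̄₁=39.091, s₁=4.230, n₁=22
x̄₂=53.417, s₂=3.965, n₂=12
s_p² = [21·4.230² + 11·3.965²]/32 = 17.1480
SE = √(s_p²·(1/22+1/12)) = 1.4861
t = (39.091−53.417)/1.4861 = -9.6399
df = 32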